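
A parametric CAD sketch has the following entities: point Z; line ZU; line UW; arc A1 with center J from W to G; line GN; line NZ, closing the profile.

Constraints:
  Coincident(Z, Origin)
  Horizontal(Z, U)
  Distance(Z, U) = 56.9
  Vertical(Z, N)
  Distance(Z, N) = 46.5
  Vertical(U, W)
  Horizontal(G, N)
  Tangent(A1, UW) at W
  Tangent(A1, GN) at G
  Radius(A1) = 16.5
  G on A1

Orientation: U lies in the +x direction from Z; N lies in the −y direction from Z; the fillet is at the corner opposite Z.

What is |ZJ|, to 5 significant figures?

50.321

Z is at the origin; ZU is horizontal with |ZU| = 56.9 and U on the +x side, so U = (56.900, 0.0000). Z and N share the same x with |ZN| = 46.5 and N on the −y side, so N = (0.0000, -46.500). The virtual corner opposite Z is at (56.900, -46.500). Since A1 is tangent to UW there, JW ⟂ UW and A1 meets GN tangentially, so JG is at right angles to GN, with radius 16.5, so the center J sits 16.5 in from both sides at J = (40.400, -30.000). Then |ZJ| = |J − Z| = 50.321.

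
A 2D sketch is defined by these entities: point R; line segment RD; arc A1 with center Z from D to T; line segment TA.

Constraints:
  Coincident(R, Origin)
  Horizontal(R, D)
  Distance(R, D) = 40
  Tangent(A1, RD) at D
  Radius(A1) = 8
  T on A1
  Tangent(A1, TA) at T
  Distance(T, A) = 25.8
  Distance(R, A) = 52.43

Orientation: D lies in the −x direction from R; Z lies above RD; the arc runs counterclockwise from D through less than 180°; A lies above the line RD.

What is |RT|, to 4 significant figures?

33.82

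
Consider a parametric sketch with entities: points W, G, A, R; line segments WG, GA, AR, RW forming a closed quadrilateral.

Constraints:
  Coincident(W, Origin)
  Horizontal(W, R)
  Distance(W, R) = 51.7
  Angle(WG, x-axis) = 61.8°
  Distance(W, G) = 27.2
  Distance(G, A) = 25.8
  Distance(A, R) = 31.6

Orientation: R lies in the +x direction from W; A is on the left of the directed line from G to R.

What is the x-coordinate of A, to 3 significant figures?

38.2

Checks: WG at 61.80° ✓; |GA| = 25.80 ✓; |AR| = 31.60 ✓.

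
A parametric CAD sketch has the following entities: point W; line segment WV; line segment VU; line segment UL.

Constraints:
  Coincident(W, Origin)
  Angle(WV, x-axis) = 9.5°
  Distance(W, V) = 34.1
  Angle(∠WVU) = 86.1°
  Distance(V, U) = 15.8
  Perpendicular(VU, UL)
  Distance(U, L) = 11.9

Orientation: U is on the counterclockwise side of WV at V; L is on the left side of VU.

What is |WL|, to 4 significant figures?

25.90

∠WVU = 86.1°, so VU runs at 9.5° + (180° − 86.1°) = 103.4° from the x-axis; with |VU| = 15.8, U = V + 15.8·(cos 103.4°, sin 103.4°) = (29.97, 21.00). VU is perpendicular to UL; with |UL| = 11.9 on the left of VU, L = U + 11.9·(-0.9728, -0.2317) = (18.39, 18.24). Then |WL| = |L − W| = 25.90.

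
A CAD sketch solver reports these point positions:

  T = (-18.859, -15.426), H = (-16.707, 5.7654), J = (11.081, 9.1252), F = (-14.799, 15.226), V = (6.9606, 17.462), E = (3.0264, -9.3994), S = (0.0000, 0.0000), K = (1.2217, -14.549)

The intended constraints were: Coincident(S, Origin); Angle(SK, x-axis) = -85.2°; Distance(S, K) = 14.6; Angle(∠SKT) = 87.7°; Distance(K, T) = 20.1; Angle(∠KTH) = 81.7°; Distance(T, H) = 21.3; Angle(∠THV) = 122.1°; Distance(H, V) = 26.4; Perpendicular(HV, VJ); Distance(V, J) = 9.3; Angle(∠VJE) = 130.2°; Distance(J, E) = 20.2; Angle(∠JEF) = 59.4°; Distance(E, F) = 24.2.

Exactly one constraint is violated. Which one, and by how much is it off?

Distance(E, F) = 24.2 — off by 6.20.

S = (0.00, 0.00) ✓; SK at -85.20° ✓; |SK| = 14.60 ✓; ∠SKT = 87.70° ✓; |KT| = 20.10 ✓; ∠KTH = 81.70° ✓; |TH| = 21.30 ✓; ∠THV = 122.1° ✓; |HV| = 26.40 ✓; ∠(HV, VJ) = 90.00° ✓; |VJ| = 9.299 ✓; ∠VJE = 130.2° ✓; |JE| = 20.20 ✓; ∠JEF = 59.40° ✓; |EF| = 30.40 ✗.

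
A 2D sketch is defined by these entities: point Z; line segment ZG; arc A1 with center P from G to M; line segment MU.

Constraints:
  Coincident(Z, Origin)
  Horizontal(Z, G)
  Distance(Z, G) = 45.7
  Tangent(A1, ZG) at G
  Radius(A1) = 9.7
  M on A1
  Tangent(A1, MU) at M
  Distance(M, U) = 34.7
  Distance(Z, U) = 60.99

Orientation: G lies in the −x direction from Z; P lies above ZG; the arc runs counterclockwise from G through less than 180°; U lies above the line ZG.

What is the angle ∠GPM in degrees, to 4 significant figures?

97.71°

Checks: |PM| = 9.700 ✓; ∠(PM, MU) = 90.00° ✓; |MU| = 34.70 ✓; |ZU| = 60.99 ✓.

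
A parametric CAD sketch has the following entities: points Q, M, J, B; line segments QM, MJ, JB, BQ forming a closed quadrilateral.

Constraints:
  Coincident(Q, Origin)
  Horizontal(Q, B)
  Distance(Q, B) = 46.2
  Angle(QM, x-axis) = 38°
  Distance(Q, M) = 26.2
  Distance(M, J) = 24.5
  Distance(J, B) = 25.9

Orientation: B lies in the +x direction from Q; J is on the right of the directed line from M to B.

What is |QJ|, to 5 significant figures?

23.234

Checks: |MJ| = 24.50 ✓; |JB| = 25.90 ✓.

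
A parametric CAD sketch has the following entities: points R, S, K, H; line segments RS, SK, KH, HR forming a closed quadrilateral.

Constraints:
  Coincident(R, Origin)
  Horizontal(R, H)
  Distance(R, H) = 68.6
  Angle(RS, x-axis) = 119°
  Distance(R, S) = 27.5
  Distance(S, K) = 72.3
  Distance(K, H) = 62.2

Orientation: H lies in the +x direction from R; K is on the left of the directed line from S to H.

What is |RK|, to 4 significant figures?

77.43

R is at the origin; RH is horizontal with |RH| = 68.6 and H in +x, so H = (68.6, 0). RS runs at 119.0° with |RS| = 27.5, so S = (-13.33, 24.05). K is determined by |SK| = 72.3 and |KH| = 62.2 together: it lies at the intersection of circle(S, 72.3) and circle(H, 62.2). With |SH| = 85.39, the foot of the radical line on SH is 50.65 from S and the perpendicular offset is √(72.3² − 50.65²) = 51.59. Taking the left-of-SH solution: K = (49.80, 59.29).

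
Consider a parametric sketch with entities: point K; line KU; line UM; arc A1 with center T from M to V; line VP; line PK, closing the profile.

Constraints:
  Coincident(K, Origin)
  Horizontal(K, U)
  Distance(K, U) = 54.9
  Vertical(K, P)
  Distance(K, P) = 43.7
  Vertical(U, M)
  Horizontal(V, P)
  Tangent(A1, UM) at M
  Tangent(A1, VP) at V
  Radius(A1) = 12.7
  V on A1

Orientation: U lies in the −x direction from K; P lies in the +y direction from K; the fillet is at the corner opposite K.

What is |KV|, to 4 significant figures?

60.75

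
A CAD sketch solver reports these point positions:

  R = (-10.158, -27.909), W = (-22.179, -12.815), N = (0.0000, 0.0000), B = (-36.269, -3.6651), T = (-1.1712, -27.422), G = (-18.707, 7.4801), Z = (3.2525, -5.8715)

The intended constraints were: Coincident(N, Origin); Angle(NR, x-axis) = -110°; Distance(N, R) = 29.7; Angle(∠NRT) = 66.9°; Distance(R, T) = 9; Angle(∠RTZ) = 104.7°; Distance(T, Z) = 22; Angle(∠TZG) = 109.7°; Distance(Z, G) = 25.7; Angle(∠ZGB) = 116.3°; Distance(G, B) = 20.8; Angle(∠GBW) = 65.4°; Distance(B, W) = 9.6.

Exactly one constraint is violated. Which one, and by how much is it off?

Distance(B, W) = 9.6 — off by 7.20.

N = (0.00, 0.00) ✓; NR at -110.0° ✓; |NR| = 29.70 ✓; ∠NRT = 66.90° ✓; |RT| = 9.000 ✓; ∠RTZ = 104.7° ✓; |TZ| = 22.00 ✓; ∠TZG = 109.7° ✓; |ZG| = 25.70 ✓; ∠ZGB = 116.3° ✓; |GB| = 20.80 ✓; ∠GBW = 65.40° ✓; |BW| = 16.80 ✗.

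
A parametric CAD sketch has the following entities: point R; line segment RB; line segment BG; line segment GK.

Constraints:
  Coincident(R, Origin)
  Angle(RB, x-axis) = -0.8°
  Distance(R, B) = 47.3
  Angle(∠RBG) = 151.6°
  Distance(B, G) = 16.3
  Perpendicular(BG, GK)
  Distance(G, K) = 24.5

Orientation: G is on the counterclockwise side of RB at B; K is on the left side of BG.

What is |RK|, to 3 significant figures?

57.9

R is at the origin; RB runs at -0.8° with length 47.3, so B = 47.3·(cos -0.8°, sin -0.8°) = (47.3, -0.660). ∠RBG = 151.6°, so BG runs at -0.8° + (180° − 151.6°) = 27.6° from the x-axis; with |BG| = 16.3, G = B + 16.3·(cos 27.6°, sin 27.6°) = (61.7, 6.89). BG ⟂ GK; with |GK| = 24.5 on the left of BG, K = G + 24.5·(-0.463, 0.886) = (50.4, 28.6). Then |RK| = |K − R| = 57.9.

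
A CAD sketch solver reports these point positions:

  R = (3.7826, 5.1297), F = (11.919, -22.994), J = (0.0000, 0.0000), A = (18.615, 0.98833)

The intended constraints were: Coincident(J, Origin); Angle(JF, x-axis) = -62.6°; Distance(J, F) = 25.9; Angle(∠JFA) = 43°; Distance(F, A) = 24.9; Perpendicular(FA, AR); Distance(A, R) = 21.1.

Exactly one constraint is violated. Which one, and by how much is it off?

Distance(A, R) = 21.1 — off by 5.70.

J = (0.00, 0.00) ✓; JF at -62.60° ✓; |JF| = 25.90 ✓; ∠JFA = 43.00° ✓; |FA| = 24.90 ✓; ∠(FA, AR) = 90.00° ✓; |AR| = 15.40 ✗.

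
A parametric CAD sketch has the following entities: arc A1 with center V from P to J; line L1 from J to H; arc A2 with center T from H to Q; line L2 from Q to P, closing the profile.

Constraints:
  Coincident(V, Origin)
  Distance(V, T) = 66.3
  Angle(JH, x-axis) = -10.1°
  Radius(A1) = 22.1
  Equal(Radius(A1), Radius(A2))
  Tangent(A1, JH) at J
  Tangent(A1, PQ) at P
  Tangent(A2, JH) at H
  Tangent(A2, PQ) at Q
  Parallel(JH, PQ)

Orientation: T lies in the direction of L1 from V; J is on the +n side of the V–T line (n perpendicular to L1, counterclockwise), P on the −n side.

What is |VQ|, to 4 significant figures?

69.89

The slot axis is L1's direction at -10.1°, so u = (cos -10.1°, sin -10.1°) = (0.9845, -0.1754) and n = (−sin -10.1°, cos -10.1°) = (0.1754, 0.9845). V is at the origin and T lies 66.3 along u from V, so T = 66.3·u = (65.27, -11.63). Tangency of A1 to both parallel lines with radius 22.1 puts J and P at V ± 22.1·n: J = (3.876, 21.76), P = (-3.876, -21.76). Equal radii place H and Q the same way about T: H = T + 22.1·n = (69.15, 10.13), Q = T − 22.1·n = (61.40, -33.38). Then |VQ| = |Q − V| = 69.89.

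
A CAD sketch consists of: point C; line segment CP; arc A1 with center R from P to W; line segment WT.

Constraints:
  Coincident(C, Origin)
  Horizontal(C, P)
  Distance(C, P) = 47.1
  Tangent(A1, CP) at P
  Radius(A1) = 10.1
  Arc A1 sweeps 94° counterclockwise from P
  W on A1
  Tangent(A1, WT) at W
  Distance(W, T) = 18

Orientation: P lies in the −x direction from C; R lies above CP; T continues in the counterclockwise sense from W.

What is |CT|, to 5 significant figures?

47.881

On A1, P sits at bearing -90° from R; a 94° counterclockwise sweep puts W at bearing 4°, so W = R + 10.1·(cos 4°, sin 4°) = (-37.025, 10.805). The tangent condition forces RW to be normal to WT, so WT runs along (−sin 4°, cos 4°); with |WT| = 18.0, T = (-38.280, 28.761). Then |CT| = |T − C| = 47.881.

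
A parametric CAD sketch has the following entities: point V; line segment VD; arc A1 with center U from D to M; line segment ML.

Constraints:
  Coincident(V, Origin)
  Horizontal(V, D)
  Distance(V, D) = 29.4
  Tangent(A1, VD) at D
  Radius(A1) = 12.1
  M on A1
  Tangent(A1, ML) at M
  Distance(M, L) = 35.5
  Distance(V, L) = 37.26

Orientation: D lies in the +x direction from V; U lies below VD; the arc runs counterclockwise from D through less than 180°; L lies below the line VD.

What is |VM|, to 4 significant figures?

19.83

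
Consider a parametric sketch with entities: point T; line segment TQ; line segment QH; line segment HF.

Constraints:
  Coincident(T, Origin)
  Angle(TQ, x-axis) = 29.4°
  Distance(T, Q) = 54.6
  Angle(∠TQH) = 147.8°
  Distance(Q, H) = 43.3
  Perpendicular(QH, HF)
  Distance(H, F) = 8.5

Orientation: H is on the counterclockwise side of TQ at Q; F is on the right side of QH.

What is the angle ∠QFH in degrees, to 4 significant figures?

78.89°

∠TQH = 147.8°, so QH runs at 29.4° + (180° − 147.8°) = 61.60° from the x-axis; with |QH| = 43.3, H = Q + 43.3·(cos 61.60°, sin 61.60°) = (68.16, 64.89). QH is perpendicular to HF; with |HF| = 8.5 on the right of QH, F = H + 8.5·(0.8796, -0.4756) = (75.64, 60.85). Then cos ∠QFH = FQ·FH / (|FQ||FH|), giving 78.89°.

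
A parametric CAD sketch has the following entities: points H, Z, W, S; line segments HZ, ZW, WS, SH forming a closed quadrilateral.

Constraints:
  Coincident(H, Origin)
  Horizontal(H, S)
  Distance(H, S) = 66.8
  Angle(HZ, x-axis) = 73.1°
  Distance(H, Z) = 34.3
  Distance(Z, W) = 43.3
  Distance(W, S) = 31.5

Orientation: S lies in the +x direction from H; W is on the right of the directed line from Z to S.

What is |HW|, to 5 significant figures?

35.451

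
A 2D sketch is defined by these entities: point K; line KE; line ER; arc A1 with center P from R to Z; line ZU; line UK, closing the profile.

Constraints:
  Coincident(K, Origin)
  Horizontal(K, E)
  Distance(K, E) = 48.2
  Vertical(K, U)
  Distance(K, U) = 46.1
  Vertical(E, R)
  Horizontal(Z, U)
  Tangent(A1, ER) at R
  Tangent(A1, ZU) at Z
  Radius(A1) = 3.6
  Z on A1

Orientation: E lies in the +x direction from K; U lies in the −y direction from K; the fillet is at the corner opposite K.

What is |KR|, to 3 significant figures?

64.3

The virtual corner opposite K is at (48.2, -46.1). A1 meets ER tangentially, so PR is at right angles to ER and the tangent condition forces PZ to be normal to ZU, with radius 3.6, so the center P sits 3.6 in from both sides at P = (44.6, -42.5). That places the tangent points at R = (48.2, -42.5) on ER and Z = (44.6, -46.1) on ZU. Then |KR| = |R − K| = 64.3.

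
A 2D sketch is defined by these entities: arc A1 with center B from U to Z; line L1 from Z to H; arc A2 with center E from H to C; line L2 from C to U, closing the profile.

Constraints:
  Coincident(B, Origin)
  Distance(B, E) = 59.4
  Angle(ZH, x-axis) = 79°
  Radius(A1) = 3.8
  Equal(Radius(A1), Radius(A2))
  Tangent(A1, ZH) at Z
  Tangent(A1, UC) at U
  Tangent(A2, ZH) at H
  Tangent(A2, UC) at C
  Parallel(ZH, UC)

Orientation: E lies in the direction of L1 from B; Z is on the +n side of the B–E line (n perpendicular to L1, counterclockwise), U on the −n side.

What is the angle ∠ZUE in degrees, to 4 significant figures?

86.34°

B is at the origin and E lies 59.4 along u from B, so E = 59.4·u = (11.33, 58.31). Tangency of A1 to both parallel lines with radius 3.8 puts Z and U at B ± 3.8·n: Z = (-3.730, 0.7251), U = (3.730, -0.7251). Then cos ∠ZUE = UZ·UE / (|UZ||UE|), giving 86.34°.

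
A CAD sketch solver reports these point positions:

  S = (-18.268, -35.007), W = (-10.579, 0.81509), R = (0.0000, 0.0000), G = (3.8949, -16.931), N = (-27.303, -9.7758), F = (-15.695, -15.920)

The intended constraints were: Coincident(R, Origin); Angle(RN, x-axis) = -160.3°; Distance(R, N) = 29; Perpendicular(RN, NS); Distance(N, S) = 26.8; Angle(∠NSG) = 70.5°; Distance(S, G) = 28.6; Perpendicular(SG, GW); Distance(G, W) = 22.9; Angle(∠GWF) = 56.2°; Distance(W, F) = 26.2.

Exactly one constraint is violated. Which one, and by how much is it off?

Distance(W, F) = 26.2 — off by 8.70.

R = (0.00, 0.00) ✓; RN at -160.3° ✓; |RN| = 29.00 ✓; ∠(RN, NS) = 90.00° ✓; |NS| = 26.80 ✓; ∠NSG = 70.50° ✓; |SG| = 28.60 ✓; ∠(SG, GW) = 90.00° ✓; |GW| = 22.90 ✓; ∠GWF = 56.20° ✓; |WF| = 17.50 ✗.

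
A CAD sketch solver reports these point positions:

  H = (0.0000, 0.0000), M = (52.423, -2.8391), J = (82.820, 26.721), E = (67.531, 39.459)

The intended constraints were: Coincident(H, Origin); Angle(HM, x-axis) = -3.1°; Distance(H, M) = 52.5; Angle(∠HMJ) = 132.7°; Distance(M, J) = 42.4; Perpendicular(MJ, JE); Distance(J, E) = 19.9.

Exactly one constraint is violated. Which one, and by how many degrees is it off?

Perpendicular(MJ, JE) — off by 6.00°.

H = (0.00, 0.00) ✓; HM at -3.100° ✓; |HM| = 52.50 ✓; ∠HMJ = 132.7° ✓; |MJ| = 42.40 ✓; ∠(MJ, JE) = 96.00° ✗; |JE| = 19.90 ✓.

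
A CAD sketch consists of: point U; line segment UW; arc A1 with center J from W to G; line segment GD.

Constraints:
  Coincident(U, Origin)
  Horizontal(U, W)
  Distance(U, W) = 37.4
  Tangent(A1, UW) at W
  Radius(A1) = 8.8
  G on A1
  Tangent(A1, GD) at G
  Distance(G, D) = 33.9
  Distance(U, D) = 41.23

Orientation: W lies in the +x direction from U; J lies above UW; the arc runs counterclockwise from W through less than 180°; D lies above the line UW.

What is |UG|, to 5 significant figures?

45.801

Checks: |UW| = 37.40 ✓; |JG| = 8.800 ✓; ∠(JG, GD) = 90.00° ✓; |GD| = 33.90 ✓; |UD| = 41.23 ✓.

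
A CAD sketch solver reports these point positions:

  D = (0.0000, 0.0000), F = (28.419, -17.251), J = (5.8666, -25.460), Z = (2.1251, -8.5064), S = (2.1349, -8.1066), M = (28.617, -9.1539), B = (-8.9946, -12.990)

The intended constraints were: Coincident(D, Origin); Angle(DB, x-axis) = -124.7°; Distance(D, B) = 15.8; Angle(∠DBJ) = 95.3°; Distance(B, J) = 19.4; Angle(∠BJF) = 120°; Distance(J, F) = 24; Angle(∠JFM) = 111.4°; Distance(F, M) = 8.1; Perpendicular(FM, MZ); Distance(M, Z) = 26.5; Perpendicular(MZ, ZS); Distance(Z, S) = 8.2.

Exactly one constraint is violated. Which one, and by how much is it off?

Distance(Z, S) = 8.2 — off by 7.80.

D = (0.00, 0.00) ✓; DB at -124.7° ✓; |DB| = 15.80 ✓; ∠DBJ = 95.30° ✓; |BJ| = 19.40 ✓; ∠BJF = 120.0° ✓; |JF| = 24.00 ✓; ∠JFM = 111.4° ✓; |FM| = 8.100 ✓; ∠(FM, MZ) = 90.00° ✓; |MZ| = 26.50 ✓; ∠(MZ, ZS) = 90.00° ✓; |ZS| = 0.3999 ✗.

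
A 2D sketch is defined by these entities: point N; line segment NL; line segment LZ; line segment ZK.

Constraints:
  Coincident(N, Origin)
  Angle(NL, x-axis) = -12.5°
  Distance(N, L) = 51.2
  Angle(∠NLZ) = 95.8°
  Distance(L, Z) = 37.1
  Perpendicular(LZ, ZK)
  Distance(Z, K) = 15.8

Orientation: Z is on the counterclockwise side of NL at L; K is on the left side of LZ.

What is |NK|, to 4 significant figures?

54.97

N is at the origin; NL runs at -12.5° with length 51.2, so L = 51.2·(cos -12.5°, sin -12.5°) = (49.99, -11.08). ∠NLZ = 95.8°, so LZ runs at -12.5° + (180° − 95.8°) = 71.70° from the x-axis; with |LZ| = 37.1, Z = L + 37.1·(cos 71.70°, sin 71.70°) = (61.64, 24.14). LZ is perpendicular to ZK; with |ZK| = 15.8 on the left of LZ, K = Z + 15.8·(-0.9494, 0.3140) = (46.63, 29.10). Then |NK| = |K − N| = 54.97.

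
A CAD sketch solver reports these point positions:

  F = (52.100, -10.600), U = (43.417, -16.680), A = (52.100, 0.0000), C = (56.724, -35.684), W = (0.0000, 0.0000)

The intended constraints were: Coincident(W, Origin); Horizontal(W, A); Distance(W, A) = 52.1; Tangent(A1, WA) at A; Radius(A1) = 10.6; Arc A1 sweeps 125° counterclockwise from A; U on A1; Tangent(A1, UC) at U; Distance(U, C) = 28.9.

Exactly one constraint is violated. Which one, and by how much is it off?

Distance(U, C) = 28.9 — off by 5.70.

W = (0.00, 0.00) ✓; W.y = 0.00, A.y = 0.00 ✓; |WA| = 52.10 ✓; ∠(FA, AW) = 90.00° ✓; |FA| = 10.60 ✓; bearing(F→U) − bearing(F→A) = 125.0° ✓; |FU| = 10.60 ✓; ∠(FU, UC) = 90.00° ✓; |UC| = 23.20 ✗.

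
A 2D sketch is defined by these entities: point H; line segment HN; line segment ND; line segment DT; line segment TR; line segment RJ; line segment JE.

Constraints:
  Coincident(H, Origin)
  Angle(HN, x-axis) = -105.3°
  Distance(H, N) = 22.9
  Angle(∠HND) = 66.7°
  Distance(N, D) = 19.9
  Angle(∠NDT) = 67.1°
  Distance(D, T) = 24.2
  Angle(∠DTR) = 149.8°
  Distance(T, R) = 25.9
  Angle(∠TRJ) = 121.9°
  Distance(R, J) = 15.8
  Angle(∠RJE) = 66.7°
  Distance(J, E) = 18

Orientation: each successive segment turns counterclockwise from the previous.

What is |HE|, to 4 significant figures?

21.47

∠TRJ = 121.9° gives RJ at -150.8° from the x-axis; with |RJ| = 15.8, J = (-35.23, 6.255). ∠RJE = 66.7° gives JE at -37.50° from the x-axis; with |JE| = 18.0, E = (-20.95, -4.703). Then |HE| = |E − H| = 21.47.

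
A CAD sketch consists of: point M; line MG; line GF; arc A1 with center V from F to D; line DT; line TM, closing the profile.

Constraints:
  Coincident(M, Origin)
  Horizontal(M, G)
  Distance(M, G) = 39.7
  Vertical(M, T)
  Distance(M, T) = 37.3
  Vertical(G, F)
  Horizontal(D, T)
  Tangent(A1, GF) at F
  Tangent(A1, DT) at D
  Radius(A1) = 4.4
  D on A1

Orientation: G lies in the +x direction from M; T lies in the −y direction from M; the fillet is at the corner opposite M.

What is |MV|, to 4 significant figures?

48.25

M is at the origin; M and G share the same y with |MG| = 39.7 and G on the +x side, so G = (39.70, 0.000). M and T share the same x with |MT| = 37.3 and T on the −y side, so T = (0.000, -37.30). The virtual corner opposite M is at (39.70, -37.30). Tangency of A1 to GF means the radius VF is perpendicular to GF and the tangent condition forces VD to be normal to DT, with radius 4.4, so the center V sits 4.4 in from both sides at V = (35.30, -32.90). Then |MV| = |V − M| = 48.25.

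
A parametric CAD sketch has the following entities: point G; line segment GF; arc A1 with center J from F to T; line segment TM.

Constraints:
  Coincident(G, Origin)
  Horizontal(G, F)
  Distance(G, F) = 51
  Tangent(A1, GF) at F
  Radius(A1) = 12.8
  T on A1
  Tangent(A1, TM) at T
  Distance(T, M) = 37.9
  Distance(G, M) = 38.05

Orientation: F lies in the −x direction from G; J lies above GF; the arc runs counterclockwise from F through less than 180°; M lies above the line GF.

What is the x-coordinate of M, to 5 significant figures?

-17.078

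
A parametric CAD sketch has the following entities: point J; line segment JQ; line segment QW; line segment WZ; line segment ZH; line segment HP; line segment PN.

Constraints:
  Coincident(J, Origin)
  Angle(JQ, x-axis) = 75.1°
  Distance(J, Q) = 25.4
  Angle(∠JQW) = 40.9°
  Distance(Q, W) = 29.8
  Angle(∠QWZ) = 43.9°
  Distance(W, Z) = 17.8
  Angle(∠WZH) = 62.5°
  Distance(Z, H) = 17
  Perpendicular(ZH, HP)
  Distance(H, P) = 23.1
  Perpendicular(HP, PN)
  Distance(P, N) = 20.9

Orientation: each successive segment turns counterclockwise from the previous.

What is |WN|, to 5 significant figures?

14.154

J is at the origin; JQ runs at 75.1° with length 25.4, so Q = (6.5312, 24.546). ∠JQW = 40.9° gives QW at -145.80° from the x-axis; with |QW| = 29.8, W = (-18.116, 7.7959). ∠QWZ = 43.9° gives WZ at -9.7000° from the x-axis; with |WZ| = 17.8, Z = (-0.57031, 4.7968). ∠WZH = 62.5° gives ZH at 107.80° from the x-axis; with |ZH| = 17.0, H = (-5.7671, 20.983). The perpendicularity gives HP at right angles to ZH, so HP runs at -162.20°; with |HP| = 23.1, P = (-27.761, 13.921). The perpendicularity gives PN at right angles to HP, so PN runs at -72.200°; with |PN| = 20.9, N = (-21.372, -5.9781). Then |WN| = |N − W| = 14.154.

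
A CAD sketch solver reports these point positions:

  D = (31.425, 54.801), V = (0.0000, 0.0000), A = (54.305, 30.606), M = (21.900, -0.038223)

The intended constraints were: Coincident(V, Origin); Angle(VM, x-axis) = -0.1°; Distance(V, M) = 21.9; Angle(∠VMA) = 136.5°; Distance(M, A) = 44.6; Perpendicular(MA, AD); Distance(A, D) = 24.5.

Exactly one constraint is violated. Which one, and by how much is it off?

Distance(A, D) = 24.5 — off by 8.80.

V = (0.00, 0.00) ✓; VM at -0.1000° ✓; |VM| = 21.90 ✓; ∠VMA = 136.5° ✓; |MA| = 44.60 ✓; ∠(MA, AD) = 90.00° ✓; |AD| = 33.30 ✗.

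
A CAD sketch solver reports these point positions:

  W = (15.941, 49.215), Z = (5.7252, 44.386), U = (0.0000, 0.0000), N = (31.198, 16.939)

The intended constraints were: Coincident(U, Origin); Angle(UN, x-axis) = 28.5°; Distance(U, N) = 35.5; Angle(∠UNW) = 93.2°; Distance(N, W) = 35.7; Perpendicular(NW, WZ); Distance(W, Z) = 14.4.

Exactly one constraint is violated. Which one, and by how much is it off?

Distance(W, Z) = 14.4 — off by 3.10.

U = (0.00, 0.00) ✓; UN at 28.50° ✓; |UN| = 35.50 ✓; ∠UNW = 93.20° ✓; |NW| = 35.70 ✓; ∠(NW, WZ) = 90.00° ✓; |WZ| = 11.30 ✗.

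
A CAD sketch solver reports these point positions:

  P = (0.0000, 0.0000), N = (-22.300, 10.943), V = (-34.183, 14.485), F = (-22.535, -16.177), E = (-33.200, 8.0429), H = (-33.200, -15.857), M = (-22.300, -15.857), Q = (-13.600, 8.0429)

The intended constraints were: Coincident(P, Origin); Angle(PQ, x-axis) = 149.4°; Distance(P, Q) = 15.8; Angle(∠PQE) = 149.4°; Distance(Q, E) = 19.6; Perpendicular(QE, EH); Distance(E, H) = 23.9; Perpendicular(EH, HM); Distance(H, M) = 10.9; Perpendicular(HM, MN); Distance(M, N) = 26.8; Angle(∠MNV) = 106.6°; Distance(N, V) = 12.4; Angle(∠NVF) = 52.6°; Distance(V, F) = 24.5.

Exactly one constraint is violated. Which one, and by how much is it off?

Distance(V, F) = 24.5 — off by 8.30.

P = (0.00, 0.00) ✓; PQ at 149.4° ✓; |PQ| = 15.80 ✓; ∠PQE = 149.4° ✓; |QE| = 19.60 ✓; ∠(QE, EH) = 90.00° ✓; |EH| = 23.90 ✓; ∠(EH, HM) = 90.00° ✓; |HM| = 10.90 ✓; ∠(HM, MN) = 90.00° ✓; |MN| = 26.80 ✓; ∠MNV = 106.6° ✓; |NV| = 12.40 ✓; ∠NVF = 52.60° ✓; |VF| = 32.80 ✗.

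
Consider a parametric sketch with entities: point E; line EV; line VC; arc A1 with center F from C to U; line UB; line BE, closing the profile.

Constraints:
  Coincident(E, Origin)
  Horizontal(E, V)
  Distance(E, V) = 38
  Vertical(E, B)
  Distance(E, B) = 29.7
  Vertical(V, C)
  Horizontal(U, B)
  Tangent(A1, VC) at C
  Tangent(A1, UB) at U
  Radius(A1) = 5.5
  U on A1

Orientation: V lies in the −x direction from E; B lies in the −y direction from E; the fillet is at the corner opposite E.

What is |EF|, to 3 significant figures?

40.5

EB is vertical with |EB| = 29.7 and B on the −y side, so B = (0.00, -29.7). The virtual corner opposite E is at (-38.0, -29.7). A1 meets VC tangentially, so FC is at right angles to VC and A1 meets UB tangentially, so FU is at right angles to UB, with radius 5.5, so the center F sits 5.5 in from both sides at F = (-32.5, -24.2). Then |EF| = |F − E| = 40.5.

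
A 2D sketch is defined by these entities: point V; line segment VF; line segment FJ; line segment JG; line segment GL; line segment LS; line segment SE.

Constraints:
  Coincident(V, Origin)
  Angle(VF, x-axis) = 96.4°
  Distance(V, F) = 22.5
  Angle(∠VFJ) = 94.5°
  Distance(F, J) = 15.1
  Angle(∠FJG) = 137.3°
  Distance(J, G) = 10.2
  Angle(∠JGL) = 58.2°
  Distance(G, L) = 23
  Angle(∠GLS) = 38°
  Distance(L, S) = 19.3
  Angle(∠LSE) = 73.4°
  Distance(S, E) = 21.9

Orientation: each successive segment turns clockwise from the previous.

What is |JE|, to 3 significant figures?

18.1

V is at the origin; VF runs at 96.4° with length 22.5, so F = (-2.51, 22.4). ∠VFJ = 94.5° gives FJ at 10.9° from the x-axis; with |FJ| = 15.1, J = (12.3, 25.2). ∠FJG = 137.3° gives JG at -31.8° from the x-axis; with |JG| = 10.2, G = (21.0, 19.8). ∠JGL = 58.2° gives GL at -154° from the x-axis; with |GL| = 23.0, L = (0.387, 9.61). ∠GLS = 38.0° gives LS at 64.4° from the x-axis; with |LS| = 19.3, S = (8.73, 27.0). ∠LSE = 73.4° gives SE at -42.2° from the x-axis; with |SE| = 21.9, E = (24.9, 12.3). Then |JE| = |E − J| = 18.1.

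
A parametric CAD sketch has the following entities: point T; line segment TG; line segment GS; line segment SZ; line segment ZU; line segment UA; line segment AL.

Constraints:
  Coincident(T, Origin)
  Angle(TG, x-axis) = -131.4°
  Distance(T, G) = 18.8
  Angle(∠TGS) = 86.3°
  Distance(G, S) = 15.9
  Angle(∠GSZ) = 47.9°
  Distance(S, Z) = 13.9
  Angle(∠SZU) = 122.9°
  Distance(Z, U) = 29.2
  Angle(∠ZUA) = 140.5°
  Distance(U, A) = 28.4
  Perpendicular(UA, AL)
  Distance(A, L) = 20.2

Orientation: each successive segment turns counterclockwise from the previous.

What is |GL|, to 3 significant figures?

38.8

T is at the origin; TG runs at -131.4° with length 18.8, so G = (-12.4, -14.1). ∠TGS = 86.3° gives GS at -37.7° from the x-axis; with |GS| = 15.9, S = (0.148, -23.8). ∠GSZ = 47.9° gives SZ at 94.4° from the x-axis; with |SZ| = 13.9, Z = (-0.919, -9.97). ∠SZU = 122.9° gives ZU at 152° from the x-axis; with |ZU| = 29.2, U = (-26.6, 3.97). ∠ZUA = 140.5° gives UA at -169° from the x-axis; with |UA| = 28.4, A = (-54.5, -1.45). UA is perpendicular to AL, so AL runs at -79.0°; with |AL| = 20.2, L = (-50.6, -21.3). Then |GL| = |L − G| = 38.8.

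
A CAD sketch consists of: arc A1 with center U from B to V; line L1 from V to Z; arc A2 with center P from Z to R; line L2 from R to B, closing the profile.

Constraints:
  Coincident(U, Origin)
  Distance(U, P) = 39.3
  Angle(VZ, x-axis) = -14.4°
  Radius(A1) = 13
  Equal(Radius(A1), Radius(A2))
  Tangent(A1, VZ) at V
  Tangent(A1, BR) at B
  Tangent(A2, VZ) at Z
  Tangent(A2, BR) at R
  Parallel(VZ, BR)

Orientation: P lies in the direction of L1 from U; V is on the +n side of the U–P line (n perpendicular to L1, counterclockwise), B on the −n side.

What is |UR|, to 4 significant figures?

41.39

Tangency of A1 to both parallel lines with radius 13.0 puts V and B at U ± 13.0·n: V = (3.233, 12.59), B = (-3.233, -12.59). Equal radii place Z and R the same way about P: Z = P + 13.0·n = (41.30, 2.818), R = P − 13.0·n = (34.83, -22.37). Then |UR| = |R − U| = 41.39.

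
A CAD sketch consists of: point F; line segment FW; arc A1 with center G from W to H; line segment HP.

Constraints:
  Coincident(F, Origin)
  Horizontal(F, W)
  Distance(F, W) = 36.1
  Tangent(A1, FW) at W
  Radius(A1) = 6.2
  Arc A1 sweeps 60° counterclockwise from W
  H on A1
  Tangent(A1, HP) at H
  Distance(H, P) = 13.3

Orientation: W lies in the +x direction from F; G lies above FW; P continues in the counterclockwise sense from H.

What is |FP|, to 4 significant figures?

50.29

F is at the origin; F and W share the same y with |FW| = 36.1 and W on the +x side, so W = (36.10, 0.000). A1 meets FW tangentially, so GW is at right angles to FW, so G = W + (0, 6.2) = (36.10, 6.200). On A1, W sits at bearing -90° from G; a 60° counterclockwise sweep puts H at bearing -30°, so H = G + 6.2·(cos -30°, sin -30°) = (41.47, 3.100). A1 meets HP tangentially, so GH is at right angles to HP, so HP runs along (−sin -30°, cos -30°); with |HP| = 13.3, P = (48.12, 14.62). Then |FP| = |P − F| = 50.29.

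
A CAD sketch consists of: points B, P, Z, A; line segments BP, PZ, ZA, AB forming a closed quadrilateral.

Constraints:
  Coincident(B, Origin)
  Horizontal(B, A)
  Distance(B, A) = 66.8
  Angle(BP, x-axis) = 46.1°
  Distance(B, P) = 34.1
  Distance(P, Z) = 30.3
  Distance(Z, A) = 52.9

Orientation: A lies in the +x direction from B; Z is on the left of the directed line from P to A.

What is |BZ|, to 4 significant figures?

64.38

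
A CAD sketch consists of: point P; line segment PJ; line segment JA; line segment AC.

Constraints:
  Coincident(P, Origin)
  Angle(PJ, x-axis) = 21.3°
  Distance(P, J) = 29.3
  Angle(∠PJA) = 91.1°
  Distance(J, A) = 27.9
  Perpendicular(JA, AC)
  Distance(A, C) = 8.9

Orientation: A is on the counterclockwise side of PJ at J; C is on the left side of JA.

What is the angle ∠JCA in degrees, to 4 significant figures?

72.31°

P is at the origin; PJ runs at 21.3° with length 29.3, so J = 29.3·(cos 21.3°, sin 21.3°) = (27.30, 10.64). ∠PJA = 91.1°, so JA runs at 21.3° + (180° − 91.1°) = 110.2° from the x-axis; with |JA| = 27.9, A = J + 27.9·(cos 110.2°, sin 110.2°) = (17.66, 36.83). JA is perpendicular to AC; with |AC| = 8.9 on the left of JA, C = A + 8.9·(-0.9385, -0.3453) = (9.312, 33.75). Then cos ∠JCA = CJ·CA / (|CJ||CA|), giving 72.31°.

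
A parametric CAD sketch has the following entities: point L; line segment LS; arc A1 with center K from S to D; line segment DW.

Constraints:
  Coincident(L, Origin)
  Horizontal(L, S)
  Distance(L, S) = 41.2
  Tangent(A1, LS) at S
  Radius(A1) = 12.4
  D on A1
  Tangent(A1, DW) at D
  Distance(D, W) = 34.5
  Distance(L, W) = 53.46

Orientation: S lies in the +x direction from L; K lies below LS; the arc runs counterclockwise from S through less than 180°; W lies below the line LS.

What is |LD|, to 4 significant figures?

31.11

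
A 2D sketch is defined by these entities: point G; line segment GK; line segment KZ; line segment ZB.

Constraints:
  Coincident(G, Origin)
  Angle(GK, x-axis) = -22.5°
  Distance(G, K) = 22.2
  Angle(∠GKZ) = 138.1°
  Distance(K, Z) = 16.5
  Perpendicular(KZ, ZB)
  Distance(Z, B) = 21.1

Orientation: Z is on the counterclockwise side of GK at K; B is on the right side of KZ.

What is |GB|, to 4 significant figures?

48.80

G is at the origin; GK runs at -22.5° with length 22.2, so K = 22.2·(cos -22.5°, sin -22.5°) = (20.51, -8.496). ∠GKZ = 138.1°, so KZ runs at -22.5° + (180° − 138.1°) = 19.40° from the x-axis; with |KZ| = 16.5, Z = K + 16.5·(cos 19.40°, sin 19.40°) = (36.07, -3.015). KZ is perpendicular to ZB; with |ZB| = 21.1 on the right of KZ, B = Z + 21.1·(0.3322, -0.9432) = (43.08, -22.92). Then |GB| = |B − G| = 48.80.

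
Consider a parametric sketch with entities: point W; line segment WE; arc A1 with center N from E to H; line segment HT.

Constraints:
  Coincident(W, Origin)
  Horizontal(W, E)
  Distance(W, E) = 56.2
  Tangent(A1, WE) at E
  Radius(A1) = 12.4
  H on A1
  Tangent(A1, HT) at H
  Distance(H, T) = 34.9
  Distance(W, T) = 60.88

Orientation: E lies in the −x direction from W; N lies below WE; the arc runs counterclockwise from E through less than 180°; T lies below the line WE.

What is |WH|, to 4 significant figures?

68.30

Checks: W.y = 0.00, E.y = 0.00 ✓; ∠(NE, EW) = 90.00° ✓; |NH| = 12.40 ✓; ∠(NH, HT) = 90.00° ✓; |HT| = 34.90 ✓; |WT| = 60.88 ✓.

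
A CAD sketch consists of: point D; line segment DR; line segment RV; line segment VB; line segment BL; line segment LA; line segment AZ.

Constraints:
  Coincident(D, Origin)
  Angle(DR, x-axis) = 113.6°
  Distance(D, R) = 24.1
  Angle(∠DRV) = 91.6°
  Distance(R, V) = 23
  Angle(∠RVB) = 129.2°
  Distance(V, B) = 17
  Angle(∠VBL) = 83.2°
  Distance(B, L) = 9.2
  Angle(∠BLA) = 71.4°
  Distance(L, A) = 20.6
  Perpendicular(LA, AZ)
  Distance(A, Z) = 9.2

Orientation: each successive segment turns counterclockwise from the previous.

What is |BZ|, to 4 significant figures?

17.67

D is at the origin; DR runs at 113.6° with length 24.1, so R = (-9.648, 22.08). ∠DRV = 91.6° gives RV at -158.0° from the x-axis; with |RV| = 23.0, V = (-30.97, 13.47). ∠RVB = 129.2° gives VB at -107.2° from the x-axis; with |VB| = 17.0, B = (-36.00, -2.771). ∠VBL = 83.2° gives BL at -10.40° from the x-axis; with |BL| = 9.2, L = (-26.95, -4.432). ∠BLA = 71.4° gives LA at 98.20° from the x-axis; with |LA| = 20.6, A = (-29.89, 15.96). LA is perpendicular to AZ, so AZ runs at -171.8°; with |AZ| = 9.2, Z = (-39.00, 14.65). Then |BZ| = |Z − B| = 17.67.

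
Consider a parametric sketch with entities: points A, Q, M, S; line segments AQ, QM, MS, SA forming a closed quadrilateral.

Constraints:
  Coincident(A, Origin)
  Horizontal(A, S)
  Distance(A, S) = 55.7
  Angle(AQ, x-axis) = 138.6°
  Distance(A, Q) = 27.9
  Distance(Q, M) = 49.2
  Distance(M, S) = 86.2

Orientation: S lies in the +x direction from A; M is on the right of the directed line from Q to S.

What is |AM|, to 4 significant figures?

39.44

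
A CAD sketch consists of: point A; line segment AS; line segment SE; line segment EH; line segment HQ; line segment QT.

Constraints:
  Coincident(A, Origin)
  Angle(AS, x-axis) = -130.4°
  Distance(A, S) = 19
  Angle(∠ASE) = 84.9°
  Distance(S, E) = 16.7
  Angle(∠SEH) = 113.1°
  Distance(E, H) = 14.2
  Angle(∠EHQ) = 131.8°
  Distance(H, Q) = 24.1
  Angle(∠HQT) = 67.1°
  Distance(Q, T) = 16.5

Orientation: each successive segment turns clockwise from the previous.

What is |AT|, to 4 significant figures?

3.761

∠EHQ = 131.8° gives HQ at 19.40° from the x-axis; with |HQ| = 24.1, Q = (4.123, 18.58). ∠HQT = 67.1° gives QT at -93.50° from the x-axis; with |QT| = 16.5, T = (3.116, 2.106). Then |AT| = |T − A| = 3.761.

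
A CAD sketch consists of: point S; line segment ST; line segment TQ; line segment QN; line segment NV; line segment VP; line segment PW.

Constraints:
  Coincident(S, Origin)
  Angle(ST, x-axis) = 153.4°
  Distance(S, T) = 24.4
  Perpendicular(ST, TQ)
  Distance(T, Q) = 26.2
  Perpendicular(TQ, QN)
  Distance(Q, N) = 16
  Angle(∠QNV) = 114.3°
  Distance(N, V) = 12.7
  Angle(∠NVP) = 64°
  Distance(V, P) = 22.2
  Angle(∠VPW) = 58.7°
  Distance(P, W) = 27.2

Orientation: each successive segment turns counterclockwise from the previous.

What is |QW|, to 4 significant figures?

18.26

S is at the origin; ST runs at 153.4° with length 24.4, so T = (-21.82, 10.93). ST ⟂ TQ, so TQ runs at -116.6°; with |TQ| = 26.2, Q = (-33.55, -12.50). The perpendicularity gives QN at right angles to TQ, so QN runs at -26.60°; with |QN| = 16.0, N = (-19.24, -19.67). ∠QNV = 114.3° gives NV at 39.10° from the x-axis; with |NV| = 12.7, V = (-9.386, -11.66). ∠NVP = 64.0° gives VP at 155.1° from the x-axis; with |VP| = 22.2, P = (-29.52, -2.309). ∠VPW = 58.7° gives PW at -83.60° from the x-axis; with |PW| = 27.2, W = (-26.49, -29.34). Then |QW| = |W − Q| = 18.26.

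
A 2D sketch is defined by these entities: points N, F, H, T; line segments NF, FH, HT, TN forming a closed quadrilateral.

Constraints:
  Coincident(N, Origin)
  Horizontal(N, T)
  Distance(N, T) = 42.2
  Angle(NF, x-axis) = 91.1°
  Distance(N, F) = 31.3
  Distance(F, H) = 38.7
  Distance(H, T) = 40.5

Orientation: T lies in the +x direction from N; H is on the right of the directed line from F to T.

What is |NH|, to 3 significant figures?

7.67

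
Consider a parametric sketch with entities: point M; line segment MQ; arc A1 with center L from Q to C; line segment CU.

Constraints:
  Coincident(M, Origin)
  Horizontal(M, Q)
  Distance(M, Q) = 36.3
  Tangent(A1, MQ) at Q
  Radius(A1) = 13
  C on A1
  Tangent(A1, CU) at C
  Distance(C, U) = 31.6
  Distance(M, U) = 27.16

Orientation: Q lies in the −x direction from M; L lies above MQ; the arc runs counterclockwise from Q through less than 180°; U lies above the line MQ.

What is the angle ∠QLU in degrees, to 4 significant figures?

113.6°

Checks: M = (0.00, 0.00) ✓; |LC| = 13.00 ✓; ∠(LC, CU) = 90.00° ✓; |CU| = 31.60 ✓; |MU| = 27.16 ✓.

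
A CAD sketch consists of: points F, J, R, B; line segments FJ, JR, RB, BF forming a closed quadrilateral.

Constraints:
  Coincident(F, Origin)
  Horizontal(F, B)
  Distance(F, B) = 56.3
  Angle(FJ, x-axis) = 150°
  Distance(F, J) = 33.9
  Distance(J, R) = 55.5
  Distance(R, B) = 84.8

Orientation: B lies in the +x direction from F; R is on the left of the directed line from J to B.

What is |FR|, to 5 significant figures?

63.786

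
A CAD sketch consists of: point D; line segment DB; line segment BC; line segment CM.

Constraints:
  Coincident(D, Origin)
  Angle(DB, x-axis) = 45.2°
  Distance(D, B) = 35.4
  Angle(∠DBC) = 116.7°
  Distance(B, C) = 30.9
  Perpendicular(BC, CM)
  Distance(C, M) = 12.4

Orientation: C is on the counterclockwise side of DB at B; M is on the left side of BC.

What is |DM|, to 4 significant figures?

50.60

D is at the origin; DB runs at 45.2° with length 35.4, so B = 35.4·(cos 45.2°, sin 45.2°) = (24.94, 25.12). ∠DBC = 116.7°, so BC runs at 45.2° + (180° − 116.7°) = 108.5° from the x-axis; with |BC| = 30.9, C = B + 30.9·(cos 108.5°, sin 108.5°) = (15.14, 54.42). BC ⟂ CM; with |CM| = 12.4 on the left of BC, M = C + 12.4·(-0.9483, -0.3173) = (3.380, 50.49). Then |DM| = |M − D| = 50.60.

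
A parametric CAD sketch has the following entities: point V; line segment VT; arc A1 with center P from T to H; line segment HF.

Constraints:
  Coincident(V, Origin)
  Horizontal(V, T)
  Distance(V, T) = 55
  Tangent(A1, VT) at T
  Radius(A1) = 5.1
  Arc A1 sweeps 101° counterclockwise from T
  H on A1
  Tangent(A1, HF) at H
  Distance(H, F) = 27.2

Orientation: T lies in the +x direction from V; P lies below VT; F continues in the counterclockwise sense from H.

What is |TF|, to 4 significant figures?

32.77

V is at the origin; V and T share the same y with |VT| = 55.0 and T on the +x side, so T = (55.00, 0.000). Since A1 is tangent to VT there, PT ⟂ VT, so P = T + (0, -5.1) = (55.00, -5.100). On A1, T sits at bearing 90° from P; a 101° counterclockwise sweep puts H at bearing 191°, so H = P + 5.1·(cos 191°, sin 191°) = (49.99, -6.073). Since A1 is tangent to HF there, PH ⟂ HF, so HF runs along (−sin 191°, cos 191°); with |HF| = 27.2, F = (55.18, -32.77). Then |TF| = |F − T| = 32.77.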